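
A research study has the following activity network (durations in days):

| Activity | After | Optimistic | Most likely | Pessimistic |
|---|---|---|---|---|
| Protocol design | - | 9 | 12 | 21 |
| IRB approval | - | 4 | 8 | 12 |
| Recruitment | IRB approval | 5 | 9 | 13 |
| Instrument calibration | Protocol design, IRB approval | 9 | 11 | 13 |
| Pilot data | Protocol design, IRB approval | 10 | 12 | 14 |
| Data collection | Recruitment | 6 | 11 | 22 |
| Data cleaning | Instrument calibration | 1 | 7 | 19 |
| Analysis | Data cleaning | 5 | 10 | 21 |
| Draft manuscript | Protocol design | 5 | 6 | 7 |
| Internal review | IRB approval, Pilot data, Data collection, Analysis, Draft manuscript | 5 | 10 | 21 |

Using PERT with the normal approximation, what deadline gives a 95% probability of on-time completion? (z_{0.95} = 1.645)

62.7 days

te_Protocol design = (9 + 4·12 + 21)/6 = 78/6 = 13; σ²_Protocol design = ((21−9)/6)² = 4.000
te_IRB approval = (4 + 4·8 + 12)/6 = 48/6 = 8; σ²_IRB approval = ((12−4)/6)² = 1.778
te_Recruitment = (5 + 4·9 + 13)/6 = 54/6 = 9; σ²_Recruitment = ((13−5)/6)² = 1.778
te_Instrument calibration = (9 + 4·11 + 13)/6 = 66/6 = 11; σ²_Instrument calibration = ((13−9)/6)² = 0.444
te_Pilot data = (10 + 4·12 + 14)/6 = 72/6 = 12; σ²_Pilot data = ((14−10)/6)² = 0.444
te_Data collection = (6 + 4·11 + 22)/6 = 72/6 = 12; σ²_Data collection = ((22−6)/6)² = 7.111
te_Data cleaning = (1 + 4·7 + 19)/6 = 48/6 = 8; σ²_Data cleaning = ((19−1)/6)² = 9.000
te_Analysis = (5 + 4·10 + 21)/6 = 66/6 = 11; σ²_Analysis = ((21−5)/6)² = 7.111
te_Draft manuscript = (5 + 4·6 + 7)/6 = 36/6 = 6; σ²_Draft manuscript = ((7−5)/6)² = 0.111
te_Internal review = (5 + 4·10 + 21)/6 = 66/6 = 11; σ²_Internal review = ((21−5)/6)² = 7.111

Forward pass:
ES_Protocol design = 0; EF_Protocol design = 13
ES_IRB approval = 0; EF_IRB approval = 8
ES_Recruitment = 8; EF_Recruitment = 8+9 = 17
ES_Instrument calibration = max(EF_Protocol design=13, EF_IRB approval=8) = 13; EF_Instrument calibration = 13+11 = 24
ES_Pilot data = max(EF_Protocol design=13, EF_IRB approval=8) = 13; EF_Pilot data = 13+12 = 25
ES_Data collection = 17; EF_Data collection = 17+12 = 29
ES_Data cleaning = 24; EF_Data cleaning = 24+8 = 32
ES_Analysis = 32; EF_Analysis = 32+11 = 43
ES_Draft manuscript = 13; EF_Draft manuscript = 13+6 = 19
ES_Internal review = max(EF_IRB approval=8, EF_Pilot data=25, EF_Data collection=29, EF_Analysis=43, EF_Draft manuscript=19) = 43; EF_Internal review = 43+11 = 54
Expected project duration μ = 54 days. Critical path: Protocol design → Instrument calibration → Data cleaning → Analysis → Internal review.

Variance along critical path = 4.000 + 0.444 + 9.000 + 7.111 + 7.111 = 27.667; σ = 5.260 days.
D = μ + z·σ = 54 + 1.645·5.260 = 62.7 days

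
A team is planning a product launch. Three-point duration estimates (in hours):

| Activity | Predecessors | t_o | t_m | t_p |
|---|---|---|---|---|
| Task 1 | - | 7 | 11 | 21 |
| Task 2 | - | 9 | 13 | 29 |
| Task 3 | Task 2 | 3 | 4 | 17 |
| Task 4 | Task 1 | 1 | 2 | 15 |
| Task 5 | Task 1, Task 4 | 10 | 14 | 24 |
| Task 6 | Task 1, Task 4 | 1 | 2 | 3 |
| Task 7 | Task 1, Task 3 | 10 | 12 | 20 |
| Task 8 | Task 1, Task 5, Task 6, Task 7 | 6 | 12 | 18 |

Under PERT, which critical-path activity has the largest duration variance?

Task 2

te_Task 1 = (7 + 4·11 + 21)/6 = 72/6 = 12; σ²_Task 1 = ((21−7)/6)² = 5.444
te_Task 2 = (9 + 4·13 + 29)/6 = 90/6 = 15; σ²_Task 2 = ((29−9)/6)² = 11.111
te_Task 3 = (3 + 4·4 + 17)/6 = 36/6 = 6; σ²_Task 3 = ((17−3)/6)² = 5.444
te_Task 4 = (1 + 4·2 + 15)/6 = 24/6 = 4; σ²_Task 4 = ((15−1)/6)² = 5.444
te_Task 5 = (10 + 4·14 + 24)/6 = 90/6 = 15; σ²_Task 5 = ((24−10)/6)² = 5.444
te_Task 6 = (1 + 4·2 + 3)/6 = 12/6 = 2; σ²_Task 6 = ((3−1)/6)² = 0.111
te_Task 7 = (10 + 4·12 + 20)/6 = 78/6 = 13; σ²_Task 7 = ((20−10)/6)² = 2.778
te_Task 8 = (6 + 4·12 + 18)/6 = 72/6 = 12; σ²_Task 8 = ((18−6)/6)² = 4.000

Forward pass:
ES_Task 1 = 0; EF_Task 1 = 12
ES_Task 2 = 0; EF_Task 2 = 15
ES_Task 3 = 15; EF_Task 3 = 15+6 = 21
ES_Task 4 = 12; EF_Task 4 = 12+4 = 16
ES_Task 5 = max(EF_Task 1=12, EF_Task 4=16) = 16; EF_Task 5 = 16+15 = 31
ES_Task 6 = max(EF_Task 1=12, EF_Task 4=16) = 16; EF_Task 6 = 16+2 = 18
ES_Task 7 = max(EF_Task 1=12, EF_Task 3=21) = 21; EF_Task 7 = 21+13 = 34
ES_Task 8 = max(EF_Task 1=12, EF_Task 5=31, EF_Task 6=18, EF_Task 7=34) = 34; EF_Task 8 = 34+12 = 46
Expected project duration μ = 46 hours. Critical path: Task 2 → Task 3 → Task 7 → Task 8.

Variances on critical path: σ²_Task 2=11.111, σ²_Task 3=5.444, σ²_Task 7=2.778, σ²_Task 8=4.000.
Largest is σ²_Task 2 = 11.111.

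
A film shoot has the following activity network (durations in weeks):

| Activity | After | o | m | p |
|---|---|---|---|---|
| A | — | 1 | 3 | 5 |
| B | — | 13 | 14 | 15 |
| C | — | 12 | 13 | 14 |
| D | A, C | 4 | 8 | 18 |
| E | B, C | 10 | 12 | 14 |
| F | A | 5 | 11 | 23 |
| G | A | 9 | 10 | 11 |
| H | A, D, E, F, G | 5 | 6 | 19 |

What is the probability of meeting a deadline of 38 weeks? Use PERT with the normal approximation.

0.949

te_A = (1 + 4·3 + 5)/6 = 18/6 = 3; σ²_A = ((5−1)/6)² = 0.444
te_B = (13 + 4·14 + 15)/6 = 84/6 = 14; σ²_B = ((15−13)/6)² = 0.111
te_C = (12 + 4·13 + 14)/6 = 78/6 = 13; σ²_C = ((14−12)/6)² = 0.111
te_D = (4 + 4·8 + 18)/6 = 54/6 = 9; σ²_D = ((18−4)/6)² = 5.444
te_E = (10 + 4·12 + 14)/6 = 72/6 = 12; σ²_E = ((14−10)/6)² = 0.444
te_F = (5 + 4·11 + 23)/6 = 72/6 = 12; σ²_F = ((23−5)/6)² = 9.000
te_G = (9 + 4·10 + 11)/6 = 60/6 = 10; σ²_G = ((11−9)/6)² = 0.111
te_H = (5 + 4·6 + 19)/6 = 48/6 = 8; σ²_H = ((19−5)/6)² = 5.444

Forward pass:
ES_A = 0; EF_A = 3
ES_B = 0; EF_B = 14
ES_C = 0; EF_C = 13
ES_D = max(EF_A=3, EF_C=13) = 13; EF_D = 13+9 = 22
ES_E = max(EF_B=14, EF_C=13) = 14; EF_E = 14+12 = 26
ES_F = 3; EF_F = 3+12 = 15
ES_G = 3; EF_G = 3+10 = 13
ES_H = max(EF_A=3, EF_D=22, EF_E=26, EF_F=15, EF_G=13) = 26; EF_H = 26+8 = 34
Expected project duration μ = 34 weeks. Critical path: B → E → H.

Variance along critical path = 0.111 + 0.444 + 5.444 = 6.000; σ = √6.000 = 2.449 weeks.
Z = (38 − 34) / 2.449 = 1.633
P(T ≤ 38) = Φ(1.633) ≈ 0.949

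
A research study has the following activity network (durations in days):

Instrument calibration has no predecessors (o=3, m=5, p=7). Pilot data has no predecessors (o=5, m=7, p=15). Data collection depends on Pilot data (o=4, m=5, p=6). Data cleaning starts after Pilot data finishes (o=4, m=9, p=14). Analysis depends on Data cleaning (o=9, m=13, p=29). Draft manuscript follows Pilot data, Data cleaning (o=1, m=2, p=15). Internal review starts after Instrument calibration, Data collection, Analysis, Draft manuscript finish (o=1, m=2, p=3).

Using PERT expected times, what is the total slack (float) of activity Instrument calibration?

te_Instrument calibration = (3 + 4·5 + 7)/6 = 30/6 = 5
te_Pilot data = (5 + 4·7 + 15)/6 = 48/6 = 8
te_Data collection = (4 + 4·5 + 6)/6 = 30/6 = 5
te_Data cleaning = (4 + 4·9 + 14)/6 = 54/6 = 9
te_Analysis = (9 + 4·13 + 29)/6 = 90/6 = 15
te_Draft manuscript = (1 + 4·2 + 15)/6 = 24/6 = 4
te_Internal review = (1 + 4·2 + 3)/6 = 12/6 = 2

Forward pass:
ES_Instrument calibration = 0; EF_Instrument calibration = 5
ES_Pilot data = 0; EF_Pilot data = 8
ES_Data collection = 8; EF_Data collection = 8+5 = 13
ES_Data cleaning = 8; EF_Data cleaning = 8+9 = 17
ES_Analysis = 17; EF_Analysis = 17+15 = 32
ES_Draft manuscript = max(EF_Pilot data=8, EF_Data cleaning=17) = 17; EF_Draft manuscript = 17+4 = 21
ES_Internal review = max(EF_Instrument calibration=5, EF_Data collection=13, EF_Analysis=32, EF_Draft manuscript=21) = 32; EF_Internal review = 32+2 = 34
Expected project duration μ = 34 days. Critical path: Pilot data → Data cleaning → Analysis → Internal review.

Backward pass:
LF_Internal review = 34; LS_Internal review = 34−2 = 32
LF_Draft manuscript = LS_Internal review = 32; LS_Draft manuscript = 32−4 = 28
LF_Analysis = LS_Internal review = 32; LS_Analysis = 32−15 = 17
LF_Data cleaning = min(LS_Analysis=17, LS_Draft manuscript=28) = 17; LS_Data cleaning = 17−9 = 8
LF_Data collection = LS_Internal review = 32; LS_Data collection = 32−5 = 27
LF_Pilot data = min(LS_Data collection=27, LS_Data cleaning=8, LS_Draft manuscript=28) = 8; LS_Pilot data = 8−8 = 0
LF_Instrument calibration = LS_Internal review = 32; LS_Instrument calibration = 32−5 = 27
Slack_Instrument calibration = LS_Instrument calibration − ES_Instrument calibration = 27 − 0 = 27

27 days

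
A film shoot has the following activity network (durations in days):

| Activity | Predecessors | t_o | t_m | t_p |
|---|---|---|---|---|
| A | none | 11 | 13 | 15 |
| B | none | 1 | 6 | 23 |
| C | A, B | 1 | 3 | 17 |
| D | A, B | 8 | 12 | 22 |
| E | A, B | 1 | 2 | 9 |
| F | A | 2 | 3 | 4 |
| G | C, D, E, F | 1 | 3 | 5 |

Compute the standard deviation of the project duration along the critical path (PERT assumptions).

te_A = (11 + 4·13 + 15)/6 = 78/6 = 13; σ²_A = ((15−11)/6)² = 0.444
te_B = (1 + 4·6 + 23)/6 = 48/6 = 8; σ²_B = ((23−1)/6)² = 13.444
te_C = (1 + 4·3 + 17)/6 = 30/6 = 5; σ²_C = ((17−1)/6)² = 7.111
te_D = (8 + 4·12 + 22)/6 = 78/6 = 13; σ²_D = ((22−8)/6)² = 5.444
te_E = (1 + 4·2 + 9)/6 = 18/6 = 3; σ²_E = ((9−1)/6)² = 1.778
te_F = (2 + 4·3 + 4)/6 = 18/6 = 3; σ²_F = ((4−2)/6)² = 0.111
te_G = (1 + 4·3 + 5)/6 = 18/6 = 3; σ²_G = ((5−1)/6)² = 0.444

Forward pass:
ES_A = 0; EF_A = 13
ES_B = 0; EF_B = 8
ES_C = max(EF_A=13, EF_B=8) = 13; EF_C = 13+5 = 18
ES_D = max(EF_A=13, EF_B=8) = 13; EF_D = 13+13 = 26
ES_E = max(EF_A=13, EF_B=8) = 13; EF_E = 13+3 = 16
ES_F = 13; EF_F = 13+3 = 16
ES_G = max(EF_C=18, EF_D=26, EF_E=16, EF_F=16) = 26; EF_G = 26+3 = 29
Expected project duration μ = 29 days. Critical path: A → D → G.

Variance along critical path = 0.444 + 5.444 + 0.444 = 6.333
σ = √6.333 = 2.517 days

2.52 days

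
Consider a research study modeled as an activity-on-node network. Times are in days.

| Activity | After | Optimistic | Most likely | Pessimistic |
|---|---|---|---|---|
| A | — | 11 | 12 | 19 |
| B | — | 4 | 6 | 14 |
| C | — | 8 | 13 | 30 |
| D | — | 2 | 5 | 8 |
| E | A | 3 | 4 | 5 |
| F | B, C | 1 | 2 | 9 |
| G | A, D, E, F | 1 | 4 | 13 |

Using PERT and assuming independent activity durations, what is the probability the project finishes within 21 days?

te_A = (11 + 4·12 + 19)/6 = 78/6 = 13; σ²_A = ((19−11)/6)² = 1.778
te_B = (4 + 4·6 + 14)/6 = 42/6 = 7; σ²_B = ((14−4)/6)² = 2.778
te_C = (8 + 4·13 + 30)/6 = 90/6 = 15; σ²_C = ((30−8)/6)² = 13.444
te_D = (2 + 4·5 + 8)/6 = 30/6 = 5; σ²_D = ((8−2)/6)² = 1.000
te_E = (3 + 4·4 + 5)/6 = 24/6 = 4; σ²_E = ((5−3)/6)² = 0.111
te_F = (1 + 4·2 + 9)/6 = 18/6 = 3; σ²_F = ((9−1)/6)² = 1.778
te_G = (1 + 4·4 + 13)/6 = 30/6 = 5; σ²_G = ((13−1)/6)² = 4.000

Forward pass:
ES_A = 0; EF_A = 13
ES_B = 0; EF_B = 7
ES_C = 0; EF_C = 15
ES_D = 0; EF_D = 5
ES_E = 13; EF_E = 13+4 = 17
ES_F = max(EF_B=7, EF_C=15) = 15; EF_F = 15+3 = 18
ES_G = max(EF_A=13, EF_D=5, EF_E=17, EF_F=18) = 18; EF_G = 18+5 = 23
Expected project duration μ = 23 days. Critical path: C → F → G.

Variance along critical path = 13.444 + 1.778 + 4.000 = 19.222; σ = √19.222 = 4.384 days.
Z = (21 − 23) / 4.384 = -0.456
P(T ≤ 21) = Φ(-0.456) ≈ 0.324

0.324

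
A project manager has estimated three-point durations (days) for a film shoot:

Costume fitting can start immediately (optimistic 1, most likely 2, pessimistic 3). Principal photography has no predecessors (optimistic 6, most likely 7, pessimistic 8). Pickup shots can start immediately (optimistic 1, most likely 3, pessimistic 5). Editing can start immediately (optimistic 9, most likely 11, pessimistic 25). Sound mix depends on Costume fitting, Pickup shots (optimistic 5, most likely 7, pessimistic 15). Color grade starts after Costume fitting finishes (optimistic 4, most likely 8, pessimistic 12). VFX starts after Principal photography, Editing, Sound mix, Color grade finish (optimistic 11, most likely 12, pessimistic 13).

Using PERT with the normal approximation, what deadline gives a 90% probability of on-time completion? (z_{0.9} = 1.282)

te_Costume fitting = (1 + 4·2 + 3)/6 = 12/6 = 2; σ²_Costume fitting = ((3−1)/6)² = 0.111
te_Principal photography = (6 + 4·7 + 8)/6 = 42/6 = 7; σ²_Principal photography = ((8−6)/6)² = 0.111
te_Pickup shots = (1 + 4·3 + 5)/6 = 18/6 = 3; σ²_Pickup shots = ((5−1)/6)² = 0.444
te_Editing = (9 + 4·11 + 25)/6 = 78/6 = 13; σ²_Editing = ((25−9)/6)² = 7.111
te_Sound mix = (5 + 4·7 + 15)/6 = 48/6 = 8; σ²_Sound mix = ((15−5)/6)² = 2.778
te_Color grade = (4 + 4·8 + 12)/6 = 48/6 = 8; σ²_Color grade = ((12−4)/6)² = 1.778
te_VFX = (11 + 4·12 + 13)/6 = 72/6 = 12; σ²_VFX = ((13−11)/6)² = 0.111

Forward pass:
ES_Costume fitting = 0; EF_Costume fitting = 2
ES_Principal photography = 0; EF_Principal photography = 7
ES_Pickup shots = 0; EF_Pickup shots = 3
ES_Editing = 0; EF_Editing = 13
ES_Sound mix = max(EF_Costume fitting=2, EF_Pickup shots=3) = 3; EF_Sound mix = 3+8 = 11
ES_Color grade = 2; EF_Color grade = 2+8 = 10
ES_VFX = max(EF_Principal photography=7, EF_Editing=13, EF_Sound mix=11, EF_Color grade=10) = 13; EF_VFX = 13+12 = 25
Expected project duration μ = 25 days. Critical path: Editing → VFX.

Variance along critical path = 7.111 + 0.111 = 7.222; σ = 2.687 days.
D = μ + z·σ = 25 + 1.282·2.687 = 28.4 days

28.4 days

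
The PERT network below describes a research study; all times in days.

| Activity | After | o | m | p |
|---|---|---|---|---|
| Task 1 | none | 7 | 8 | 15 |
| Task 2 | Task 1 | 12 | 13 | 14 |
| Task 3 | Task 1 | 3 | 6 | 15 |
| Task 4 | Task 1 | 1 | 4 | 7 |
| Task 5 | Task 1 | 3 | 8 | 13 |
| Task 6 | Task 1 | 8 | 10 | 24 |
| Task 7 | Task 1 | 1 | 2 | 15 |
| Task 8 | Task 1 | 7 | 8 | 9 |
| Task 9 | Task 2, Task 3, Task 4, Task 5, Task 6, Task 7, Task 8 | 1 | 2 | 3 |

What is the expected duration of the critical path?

te_Task 1 = (7 + 4·8 + 15)/6 = 54/6 = 9
te_Task 2 = (12 + 4·13 + 14)/6 = 78/6 = 13
te_Task 3 = (3 + 4·6 + 15)/6 = 42/6 = 7
te_Task 4 = (1 + 4·4 + 7)/6 = 24/6 = 4
te_Task 5 = (3 + 4·8 + 13)/6 = 48/6 = 8
te_Task 6 = (8 + 4·10 + 24)/6 = 72/6 = 12
te_Task 7 = (1 + 4·2 + 15)/6 = 24/6 = 4
te_Task 8 = (7 + 4·8 + 9)/6 = 48/6 = 8
te_Task 9 = (1 + 4·2 + 3)/6 = 12/6 = 2

Forward pass:
ES_Task 1 = 0; EF_Task 1 = 9
ES_Task 2 = 9; EF_Task 2 = 9+13 = 22
ES_Task 3 = 9; EF_Task 3 = 9+7 = 16
ES_Task 4 = 9; EF_Task 4 = 9+4 = 13
ES_Task 5 = 9; EF_Task 5 = 9+8 = 17
ES_Task 6 = 9; EF_Task 6 = 9+12 = 21
ES_Task 7 = 9; EF_Task 7 = 9+4 = 13
ES_Task 8 = 9; EF_Task 8 = 9+8 = 17
ES_Task 9 = max(EF_Task 2=22, EF_Task 3=16, EF_Task 4=13, EF_Task 5=17, EF_Task 6=21, EF_Task 7=13, EF_Task 8=17) = 22; EF_Task 9 = 22+2 = 24
Expected project duration μ = 24 days. Critical path: Task 1 → Task 2 → Task 9.

24 days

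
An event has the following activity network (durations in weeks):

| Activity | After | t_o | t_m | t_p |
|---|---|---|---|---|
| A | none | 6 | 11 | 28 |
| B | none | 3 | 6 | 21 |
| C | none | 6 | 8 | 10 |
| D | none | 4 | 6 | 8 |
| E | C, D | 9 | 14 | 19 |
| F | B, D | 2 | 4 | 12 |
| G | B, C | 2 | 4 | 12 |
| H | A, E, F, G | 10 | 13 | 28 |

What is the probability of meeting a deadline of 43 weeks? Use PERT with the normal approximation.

0.957

te_A = (6 + 4·11 + 28)/6 = 78/6 = 13; σ²_A = ((28−6)/6)² = 13.444
te_B = (3 + 4·6 + 21)/6 = 48/6 = 8; σ²_B = ((21−3)/6)² = 9.000
te_C = (6 + 4·8 + 10)/6 = 48/6 = 8; σ²_C = ((10−6)/6)² = 0.444
te_D = (4 + 4·6 + 8)/6 = 36/6 = 6; σ²_D = ((8−4)/6)² = 0.444
te_E = (9 + 4·14 + 19)/6 = 84/6 = 14; σ²_E = ((19−9)/6)² = 2.778
te_F = (2 + 4·4 + 12)/6 = 30/6 = 5; σ²_F = ((12−2)/6)² = 2.778
te_G = (2 + 4·4 + 12)/6 = 30/6 = 5; σ²_G = ((12−2)/6)² = 2.778
te_H = (10 + 4·13 + 28)/6 = 90/6 = 15; σ²_H = ((28−10)/6)² = 9.000

Forward pass:
ES_A = 0; EF_A = 13
ES_B = 0; EF_B = 8
ES_C = 0; EF_C = 8
ES_D = 0; EF_D = 6
ES_E = max(EF_C=8, EF_D=6) = 8; EF_E = 8+14 = 22
ES_F = max(EF_B=8, EF_D=6) = 8; EF_F = 8+5 = 13
ES_G = max(EF_B=8, EF_C=8) = 8; EF_G = 8+5 = 13
ES_H = max(EF_A=13, EF_E=22, EF_F=13, EF_G=13) = 22; EF_H = 22+15 = 37
Expected project duration μ = 37 weeks. Critical path: C → E → H.

Variance along critical path = 0.444 + 2.778 + 9.000 = 12.222; σ = √12.222 = 3.496 weeks.
Z = (43 − 37) / 3.496 = 1.716
P(T ≤ 43) = Φ(1.716) ≈ 0.957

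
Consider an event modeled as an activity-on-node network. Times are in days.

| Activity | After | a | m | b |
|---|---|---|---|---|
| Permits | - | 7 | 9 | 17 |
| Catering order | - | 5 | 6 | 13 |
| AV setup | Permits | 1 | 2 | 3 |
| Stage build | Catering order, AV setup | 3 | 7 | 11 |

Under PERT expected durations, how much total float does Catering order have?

te_Permits = (7 + 4·9 + 17)/6 = 60/6 = 10
te_Catering order = (5 + 4·6 + 13)/6 = 42/6 = 7
te_AV setup = (1 + 4·2 + 3)/6 = 12/6 = 2
te_Stage build = (3 + 4·7 + 11)/6 = 42/6 = 7

Forward pass:
ES_Permits = 0; EF_Permits = 10
ES_Catering order = 0; EF_Catering order = 7
ES_AV setup = 10; EF_AV setup = 10+2 = 12
ES_Stage build = max(EF_Catering order=7, EF_AV setup=12) = 12; EF_Stage build = 12+7 = 19
Expected project duration μ = 19 days. Critical path: Permits → AV setup → Stage build.

Backward pass:
LF_Stage build = 19; LS_Stage build = 19−7 = 12
LF_AV setup = LS_Stage build = 12; LS_AV setup = 12−2 = 10
LF_Catering order = LS_Stage build = 12; LS_Catering order = 12−7 = 5
LF_Permits = LS_AV setup = 10; LS_Permits = 10−10 = 0
Slack_Catering order = LS_Catering order − ES_Catering order = 5 − 0 = 5

5 days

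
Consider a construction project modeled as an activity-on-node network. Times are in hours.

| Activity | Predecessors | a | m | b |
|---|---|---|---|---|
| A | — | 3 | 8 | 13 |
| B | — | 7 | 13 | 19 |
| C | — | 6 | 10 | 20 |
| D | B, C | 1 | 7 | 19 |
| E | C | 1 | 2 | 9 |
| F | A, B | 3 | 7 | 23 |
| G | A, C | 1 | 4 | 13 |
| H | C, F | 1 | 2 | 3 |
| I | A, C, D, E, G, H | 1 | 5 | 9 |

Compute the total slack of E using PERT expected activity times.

10 hours

te_A = (3 + 4·8 + 13)/6 = 48/6 = 8
te_B = (7 + 4·13 + 19)/6 = 78/6 = 13
te_C = (6 + 4·10 + 20)/6 = 66/6 = 11
te_D = (1 + 4·7 + 19)/6 = 48/6 = 8
te_E = (1 + 4·2 + 9)/6 = 18/6 = 3
te_F = (3 + 4·7 + 23)/6 = 54/6 = 9
te_G = (1 + 4·4 + 13)/6 = 30/6 = 5
te_H = (1 + 4·2 + 3)/6 = 12/6 = 2
te_I = (1 + 4·5 + 9)/6 = 30/6 = 5

Forward pass:
ES_A = 0; EF_A = 8
ES_B = 0; EF_B = 13
ES_C = 0; EF_C = 11
ES_D = max(EF_B=13, EF_C=11) = 13; EF_D = 13+8 = 21
ES_E = 11; EF_E = 11+3 = 14
ES_F = max(EF_A=8, EF_B=13) = 13; EF_F = 13+9 = 22
ES_G = max(EF_A=8, EF_C=11) = 11; EF_G = 11+5 = 16
ES_H = max(EF_C=11, EF_F=22) = 22; EF_H = 22+2 = 24
ES_I = max(EF_A=8, EF_C=11, EF_D=21, EF_E=14, EF_G=16, EF_H=24) = 24; EF_I = 24+5 = 29
Expected project duration μ = 29 hours. Critical path: B → F → H → I.

Backward pass:
LF_I = 29; LS_I = 29−5 = 24
LF_H = LS_I = 24; LS_H = 24−2 = 22
LF_G = LS_I = 24; LS_G = 24−5 = 19
LF_F = LS_H = 22; LS_F = 22−9 = 13
LF_E = LS_I = 24; LS_E = 24−3 = 21
LF_D = LS_I = 24; LS_D = 24−8 = 16
LF_C = min(LS_D=16, LS_E=21, LS_G=19, LS_H=22, LS_I=24) = 16; LS_C = 16−11 = 5
LF_B = min(LS_D=16, LS_F=13) = 13; LS_B = 13−13 = 0
LF_A = min(LS_F=13, LS_G=19, LS_I=24) = 13; LS_A = 13−8 = 5
Slack_E = LS_E − ES_E = 21 − 11 = 10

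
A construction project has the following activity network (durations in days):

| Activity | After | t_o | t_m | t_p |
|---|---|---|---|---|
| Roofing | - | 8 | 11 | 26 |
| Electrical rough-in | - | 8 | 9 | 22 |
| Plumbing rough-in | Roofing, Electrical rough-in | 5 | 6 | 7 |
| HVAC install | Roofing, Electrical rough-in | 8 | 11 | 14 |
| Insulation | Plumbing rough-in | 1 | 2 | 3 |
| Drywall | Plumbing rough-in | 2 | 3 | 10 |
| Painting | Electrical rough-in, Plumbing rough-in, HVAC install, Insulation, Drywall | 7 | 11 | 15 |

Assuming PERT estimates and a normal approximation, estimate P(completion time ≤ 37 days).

0.720

te_Roofing = (8 + 4·11 + 26)/6 = 78/6 = 13; σ²_Roofing = ((26−8)/6)² = 9.000
te_Electrical rough-in = (8 + 4·9 + 22)/6 = 66/6 = 11; σ²_Electrical rough-in = ((22−8)/6)² = 5.444
te_Plumbing rough-in = (5 + 4·6 + 7)/6 = 36/6 = 6; σ²_Plumbing rough-in = ((7−5)/6)² = 0.111
te_HVAC install = (8 + 4·11 + 14)/6 = 66/6 = 11; σ²_HVAC install = ((14−8)/6)² = 1.000
te_Insulation = (1 + 4·2 + 3)/6 = 12/6 = 2; σ²_Insulation = ((3−1)/6)² = 0.111
te_Drywall = (2 + 4·3 + 10)/6 = 24/6 = 4; σ²_Drywall = ((10−2)/6)² = 1.778
te_Painting = (7 + 4·11 + 15)/6 = 66/6 = 11; σ²_Painting = ((15−7)/6)² = 1.778

Forward pass:
ES_Roofing = 0; EF_Roofing = 13
ES_Electrical rough-in = 0; EF_Electrical rough-in = 11
ES_Plumbing rough-in = max(EF_Roofing=13, EF_Electrical rough-in=11) = 13; EF_Plumbing rough-in = 13+6 = 19
ES_HVAC install = max(EF_Roofing=13, EF_Electrical rough-in=11) = 13; EF_HVAC install = 13+11 = 24
ES_Insulation = 19; EF_Insulation = 19+2 = 21
ES_Drywall = 19; EF_Drywall = 19+4 = 23
ES_Painting = max(EF_Electrical rough-in=11, EF_Plumbing rough-in=19, EF_HVAC install=24, EF_Insulation=21, EF_Drywall=23) = 24; EF_Painting = 24+11 = 35
Expected project duration μ = 35 days. Critical path: Roofing → HVAC install → Painting.

Variance along critical path = 9.000 + 1.000 + 1.778 = 11.778; σ = √11.778 = 3.432 days.
Z = (37 − 35) / 3.432 = 0.583
P(T ≤ 37) = Φ(0.583) ≈ 0.720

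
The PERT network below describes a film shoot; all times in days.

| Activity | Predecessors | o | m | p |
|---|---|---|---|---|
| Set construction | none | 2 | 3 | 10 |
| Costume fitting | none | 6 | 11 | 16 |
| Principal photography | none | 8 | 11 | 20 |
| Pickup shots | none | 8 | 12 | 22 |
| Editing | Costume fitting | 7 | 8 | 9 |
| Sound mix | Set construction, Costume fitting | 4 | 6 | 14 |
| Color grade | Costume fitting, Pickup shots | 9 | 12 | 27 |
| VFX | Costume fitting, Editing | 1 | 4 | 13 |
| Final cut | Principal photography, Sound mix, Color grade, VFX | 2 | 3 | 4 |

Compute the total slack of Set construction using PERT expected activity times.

te_Set construction = (2 + 4·3 + 10)/6 = 24/6 = 4
te_Costume fitting = (6 + 4·11 + 16)/6 = 66/6 = 11
te_Principal photography = (8 + 4·11 + 20)/6 = 72/6 = 12
te_Pickup shots = (8 + 4·12 + 22)/6 = 78/6 = 13
te_Editing = (7 + 4·8 + 9)/6 = 48/6 = 8
te_Sound mix = (4 + 4·6 + 14)/6 = 42/6 = 7
te_Color grade = (9 + 4·12 + 27)/6 = 84/6 = 14
te_VFX = (1 + 4·4 + 13)/6 = 30/6 = 5
te_Final cut = (2 + 4·3 + 4)/6 = 18/6 = 3

Forward pass:
ES_Set construction = 0; EF_Set construction = 4
ES_Costume fitting = 0; EF_Costume fitting = 11
ES_Principal photography = 0; EF_Principal photography = 12
ES_Pickup shots = 0; EF_Pickup shots = 13
ES_Editing = 11; EF_Editing = 11+8 = 19
ES_Sound mix = max(EF_Set construction=4, EF_Costume fitting=11) = 11; EF_Sound mix = 11+7 = 18
ES_Color grade = max(EF_Costume fitting=11, EF_Pickup shots=13) = 13; EF_Color grade = 13+14 = 27
ES_VFX = max(EF_Costume fitting=11, EF_Editing=19) = 19; EF_VFX = 19+5 = 24
ES_Final cut = max(EF_Principal photography=12, EF_Sound mix=18, EF_Color grade=27, EF_VFX=24) = 27; EF_Final cut = 27+3 = 30
Expected project duration μ = 30 days. Critical path: Pickup shots → Color grade → Final cut.

Backward pass:
LF_Final cut = 30; LS_Final cut = 30−3 = 27
LF_VFX = LS_Final cut = 27; LS_VFX = 27−5 = 22
LF_Color grade = LS_Final cut = 27; LS_Color grade = 27−14 = 13
LF_Sound mix = LS_Final cut = 27; LS_Sound mix = 27−7 = 20
LF_Editing = LS_VFX = 22; LS_Editing = 22−8 = 14
LF_Pickup shots = LS_Color grade = 13; LS_Pickup shots = 13−13 = 0
LF_Principal photography = LS_Final cut = 27; LS_Principal photography = 27−12 = 15
LF_Costume fitting = min(LS_Editing=14, LS_Sound mix=20, LS_Color grade=13, LS_VFX=22) = 13; LS_Costume fitting = 13−11 = 2
LF_Set construction = LS_Sound mix = 20; LS_Set construction = 20−4 = 16
Slack_Set construction = LS_Set construction − ES_Set construction = 16 − 0 = 16

16 days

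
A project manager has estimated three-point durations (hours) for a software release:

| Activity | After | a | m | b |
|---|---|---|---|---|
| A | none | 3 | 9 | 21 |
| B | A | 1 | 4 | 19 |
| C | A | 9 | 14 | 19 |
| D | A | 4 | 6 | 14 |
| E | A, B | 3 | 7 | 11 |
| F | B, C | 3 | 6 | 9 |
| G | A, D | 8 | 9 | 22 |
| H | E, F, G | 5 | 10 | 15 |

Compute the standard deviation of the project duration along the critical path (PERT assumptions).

te_A = (3 + 4·9 + 21)/6 = 60/6 = 10; σ²_A = ((21−3)/6)² = 9.000
te_B = (1 + 4·4 + 19)/6 = 36/6 = 6; σ²_B = ((19−1)/6)² = 9.000
te_C = (9 + 4·14 + 19)/6 = 84/6 = 14; σ²_C = ((19−9)/6)² = 2.778
te_D = (4 + 4·6 + 14)/6 = 42/6 = 7; σ²_D = ((14−4)/6)² = 2.778
te_E = (3 + 4·7 + 11)/6 = 42/6 = 7; σ²_E = ((11−3)/6)² = 1.778
te_F = (3 + 4·6 + 9)/6 = 36/6 = 6; σ²_F = ((9−3)/6)² = 1.000
te_G = (8 + 4·9 + 22)/6 = 66/6 = 11; σ²_G = ((22−8)/6)² = 5.444
te_H = (5 + 4·10 + 15)/6 = 60/6 = 10; σ²_H = ((15−5)/6)² = 2.778

Forward pass:
ES_A = 0; EF_A = 10
ES_B = 10; EF_B = 10+6 = 16
ES_C = 10; EF_C = 10+14 = 24
ES_D = 10; EF_D = 10+7 = 17
ES_E = max(EF_A=10, EF_B=16) = 16; EF_E = 16+7 = 23
ES_F = max(EF_B=16, EF_C=24) = 24; EF_F = 24+6 = 30
ES_G = max(EF_A=10, EF_D=17) = 17; EF_G = 17+11 = 28
ES_H = max(EF_E=23, EF_F=30, EF_G=28) = 30; EF_H = 30+10 = 40
Expected project duration μ = 40 hours. Critical path: A → C → F → H.

Variance along critical path = 9.000 + 2.778 + 1.000 + 2.778 = 15.556
σ = √15.556 = 3.944 hours

3.94 hours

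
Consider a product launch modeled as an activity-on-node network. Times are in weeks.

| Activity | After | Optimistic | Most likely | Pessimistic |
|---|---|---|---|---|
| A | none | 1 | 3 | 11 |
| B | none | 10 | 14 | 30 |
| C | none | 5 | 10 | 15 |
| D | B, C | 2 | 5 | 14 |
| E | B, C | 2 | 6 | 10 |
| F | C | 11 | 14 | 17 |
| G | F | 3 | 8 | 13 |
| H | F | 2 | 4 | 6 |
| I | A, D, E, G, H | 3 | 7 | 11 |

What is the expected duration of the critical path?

39 weeks

te_A = (1 + 4·3 + 11)/6 = 24/6 = 4
te_B = (10 + 4·14 + 30)/6 = 96/6 = 16
te_C = (5 + 4·10 + 15)/6 = 60/6 = 10
te_D = (2 + 4·5 + 14)/6 = 36/6 = 6
te_E = (2 + 4·6 + 10)/6 = 36/6 = 6
te_F = (11 + 4·14 + 17)/6 = 84/6 = 14
te_G = (3 + 4·8 + 13)/6 = 48/6 = 8
te_H = (2 + 4·4 + 6)/6 = 24/6 = 4
te_I = (3 + 4·7 + 11)/6 = 42/6 = 7

Forward pass:
ES_A = 0; EF_A = 4
ES_B = 0; EF_B = 16
ES_C = 0; EF_C = 10
ES_D = max(EF_B=16, EF_C=10) = 16; EF_D = 16+6 = 22
ES_E = max(EF_B=16, EF_C=10) = 16; EF_E = 16+6 = 22
ES_F = 10; EF_F = 10+14 = 24
ES_G = 24; EF_G = 24+8 = 32
ES_H = 24; EF_H = 24+4 = 28
ES_I = max(EF_A=4, EF_D=22, EF_E=22, EF_G=32, EF_H=28) = 32; EF_I = 32+7 = 39
Expected project duration μ = 39 weeks. Critical path: C → F → G → I.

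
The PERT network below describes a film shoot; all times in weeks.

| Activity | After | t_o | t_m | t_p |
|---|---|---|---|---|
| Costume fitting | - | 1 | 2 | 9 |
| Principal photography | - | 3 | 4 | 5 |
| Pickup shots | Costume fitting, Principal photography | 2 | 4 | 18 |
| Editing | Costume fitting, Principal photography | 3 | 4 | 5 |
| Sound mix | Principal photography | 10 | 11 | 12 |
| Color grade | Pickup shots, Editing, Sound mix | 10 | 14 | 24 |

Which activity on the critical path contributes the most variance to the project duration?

Color grade

te_Costume fitting = (1 + 4·2 + 9)/6 = 18/6 = 3; σ²_Costume fitting = ((9−1)/6)² = 1.778
te_Principal photography = (3 + 4·4 + 5)/6 = 24/6 = 4; σ²_Principal photography = ((5−3)/6)² = 0.111
te_Pickup shots = (2 + 4·4 + 18)/6 = 36/6 = 6; σ²_Pickup shots = ((18−2)/6)² = 7.111
te_Editing = (3 + 4·4 + 5)/6 = 24/6 = 4; σ²_Editing = ((5−3)/6)² = 0.111
te_Sound mix = (10 + 4·11 + 12)/6 = 66/6 = 11; σ²_Sound mix = ((12−10)/6)² = 0.111
te_Color grade = (10 + 4·14 + 24)/6 = 90/6 = 15; σ²_Color grade = ((24−10)/6)² = 5.444

Forward pass:
ES_Costume fitting = 0; EF_Costume fitting = 3
ES_Principal photography = 0; EF_Principal photography = 4
ES_Pickup shots = max(EF_Costume fitting=3, EF_Principal photography=4) = 4; EF_Pickup shots = 4+6 = 10
ES_Editing = max(EF_Costume fitting=3, EF_Principal photography=4) = 4; EF_Editing = 4+4 = 8
ES_Sound mix = 4; EF_Sound mix = 4+11 = 15
ES_Color grade = max(EF_Pickup shots=10, EF_Editing=8, EF_Sound mix=15) = 15; EF_Color grade = 15+15 = 30
Expected project duration μ = 30 weeks. Critical path: Principal photography → Sound mix → Color grade.

Variances on critical path: σ²_Principal photography=0.111, σ²_Sound mix=0.111, σ²_Color grade=5.444.
Largest is σ²_Color grade = 5.444.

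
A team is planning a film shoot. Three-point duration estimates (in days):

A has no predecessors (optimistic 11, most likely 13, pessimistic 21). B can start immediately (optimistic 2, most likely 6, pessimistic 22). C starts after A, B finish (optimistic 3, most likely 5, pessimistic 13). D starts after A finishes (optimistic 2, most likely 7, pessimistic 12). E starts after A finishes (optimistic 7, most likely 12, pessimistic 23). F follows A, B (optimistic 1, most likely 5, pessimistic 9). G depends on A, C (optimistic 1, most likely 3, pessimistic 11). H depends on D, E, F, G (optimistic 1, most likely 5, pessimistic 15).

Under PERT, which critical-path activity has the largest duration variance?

te_A = (11 + 4·13 + 21)/6 = 84/6 = 14; σ²_A = ((21−11)/6)² = 2.778
te_B = (2 + 4·6 + 22)/6 = 48/6 = 8; σ²_B = ((22−2)/6)² = 11.111
te_C = (3 + 4·5 + 13)/6 = 36/6 = 6; σ²_C = ((13−3)/6)² = 2.778
te_D = (2 + 4·7 + 12)/6 = 42/6 = 7; σ²_D = ((12−2)/6)² = 2.778
te_E = (7 + 4·12 + 23)/6 = 78/6 = 13; σ²_E = ((23−7)/6)² = 7.111
te_F = (1 + 4·5 + 9)/6 = 30/6 = 5; σ²_F = ((9−1)/6)² = 1.778
te_G = (1 + 4·3 + 11)/6 = 24/6 = 4; σ²_G = ((11−1)/6)² = 2.778
te_H = (1 + 4·5 + 15)/6 = 36/6 = 6; σ²_H = ((15−1)/6)² = 5.444

Forward pass:
ES_A = 0; EF_A = 14
ES_B = 0; EF_B = 8
ES_C = max(EF_A=14, EF_B=8) = 14; EF_C = 14+6 = 20
ES_D = 14; EF_D = 14+7 = 21
ES_E = 14; EF_E = 14+13 = 27
ES_F = max(EF_A=14, EF_B=8) = 14; EF_F = 14+5 = 19
ES_G = max(EF_A=14, EF_C=20) = 20; EF_G = 20+4 = 24
ES_H = max(EF_D=21, EF_E=27, EF_F=19, EF_G=24) = 27; EF_H = 27+6 = 33
Expected project duration μ = 33 days. Critical path: A → E → H.

Variances on critical path: σ²_A=2.778, σ²_E=7.111, σ²_H=5.444.
Largest is σ²_E = 7.111.

E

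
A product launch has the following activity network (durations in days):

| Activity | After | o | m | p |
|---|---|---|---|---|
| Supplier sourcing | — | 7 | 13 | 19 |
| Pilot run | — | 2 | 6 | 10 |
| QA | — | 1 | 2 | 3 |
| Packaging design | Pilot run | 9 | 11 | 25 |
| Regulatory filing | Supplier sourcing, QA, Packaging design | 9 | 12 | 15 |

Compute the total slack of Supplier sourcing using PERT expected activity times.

te_Supplier sourcing = (7 + 4·13 + 19)/6 = 78/6 = 13
te_Pilot run = (2 + 4·6 + 10)/6 = 36/6 = 6
te_QA = (1 + 4·2 + 3)/6 = 12/6 = 2
te_Packaging design = (9 + 4·11 + 25)/6 = 78/6 = 13
te_Regulatory filing = (9 + 4·12 + 15)/6 = 72/6 = 12

Forward pass:
ES_Supplier sourcing = 0; EF_Supplier sourcing = 13
ES_Pilot run = 0; EF_Pilot run = 6
ES_QA = 0; EF_QA = 2
ES_Packaging design = 6; EF_Packaging design = 6+13 = 19
ES_Regulatory filing = max(EF_Supplier sourcing=13, EF_QA=2, EF_Packaging design=19) = 19; EF_Regulatory filing = 19+12 = 31
Expected project duration μ = 31 days. Critical path: Pilot run → Packaging design → Regulatory filing.

Backward pass:
LF_Regulatory filing = 31; LS_Regulatory filing = 31−12 = 19
LF_Packaging design = LS_Regulatory filing = 19; LS_Packaging design = 19−13 = 6
LF_QA = LS_Regulatory filing = 19; LS_QA = 19−2 = 17
LF_Pilot run = LS_Packaging design = 6; LS_Pilot run = 6−6 = 0
LF_Supplier sourcing = LS_Regulatory filing = 19; LS_Supplier sourcing = 19−13 = 6
Slack_Supplier sourcing = LS_Supplier sourcing − ES_Supplier sourcing = 6 − 0 = 6

6 days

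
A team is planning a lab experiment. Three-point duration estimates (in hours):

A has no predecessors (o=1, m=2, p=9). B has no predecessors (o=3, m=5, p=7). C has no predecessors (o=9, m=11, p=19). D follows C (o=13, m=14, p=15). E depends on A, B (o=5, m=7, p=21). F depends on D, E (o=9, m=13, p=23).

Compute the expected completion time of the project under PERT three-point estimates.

40 hours

te_A = (1 + 4·2 + 9)/6 = 18/6 = 3
te_B = (3 + 4·5 + 7)/6 = 30/6 = 5
te_C = (9 + 4·11 + 19)/6 = 72/6 = 12
te_D = (13 + 4·14 + 15)/6 = 84/6 = 14
te_E = (5 + 4·7 + 21)/6 = 54/6 = 9
te_F = (9 + 4·13 + 23)/6 = 84/6 = 14

Forward pass:
ES_A = 0; EF_A = 3
ES_B = 0; EF_B = 5
ES_C = 0; EF_C = 12
ES_D = 12; EF_D = 12+14 = 26
ES_E = max(EF_A=3, EF_B=5) = 5; EF_E = 5+9 = 14
ES_F = max(EF_D=26, EF_E=14) = 26; EF_F = 26+14 = 40
Expected project duration μ = 40 hours. Critical path: C → D → F.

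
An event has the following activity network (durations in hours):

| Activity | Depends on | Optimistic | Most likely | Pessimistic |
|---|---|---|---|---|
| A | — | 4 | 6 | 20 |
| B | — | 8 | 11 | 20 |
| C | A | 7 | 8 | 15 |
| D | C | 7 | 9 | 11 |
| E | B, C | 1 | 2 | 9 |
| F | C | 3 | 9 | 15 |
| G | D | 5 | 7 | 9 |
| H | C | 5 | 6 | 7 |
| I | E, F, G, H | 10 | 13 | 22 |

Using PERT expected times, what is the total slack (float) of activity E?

te_A = (4 + 4·6 + 20)/6 = 48/6 = 8
te_B = (8 + 4·11 + 20)/6 = 72/6 = 12
te_C = (7 + 4·8 + 15)/6 = 54/6 = 9
te_D = (7 + 4·9 + 11)/6 = 54/6 = 9
te_E = (1 + 4·2 + 9)/6 = 18/6 = 3
te_F = (3 + 4·9 + 15)/6 = 54/6 = 9
te_G = (5 + 4·7 + 9)/6 = 42/6 = 7
te_H = (5 + 4·6 + 7)/6 = 36/6 = 6
te_I = (10 + 4·13 + 22)/6 = 84/6 = 14

Forward pass:
ES_A = 0; EF_A = 8
ES_B = 0; EF_B = 12
ES_C = 8; EF_C = 8+9 = 17
ES_D = 17; EF_D = 17+9 = 26
ES_E = max(EF_B=12, EF_C=17) = 17; EF_E = 17+3 = 20
ES_F = 17; EF_F = 17+9 = 26
ES_G = 26; EF_G = 26+7 = 33
ES_H = 17; EF_H = 17+6 = 23
ES_I = max(EF_E=20, EF_F=26, EF_G=33, EF_H=23) = 33; EF_I = 33+14 = 47
Expected project duration μ = 47 hours. Critical path: A → C → D → G → I.

Backward pass:
LF_I = 47; LS_I = 47−14 = 33
LF_H = LS_I = 33; LS_H = 33−6 = 27
LF_G = LS_I = 33; LS_G = 33−7 = 26
LF_F = LS_I = 33; LS_F = 33−9 = 24
LF_E = LS_I = 33; LS_E = 33−3 = 30
LF_D = LS_G = 26; LS_D = 26−9 = 17
LF_C = min(LS_D=17, LS_E=30, LS_F=24, LS_H=27) = 17; LS_C = 17−9 = 8
LF_B = LS_E = 30; LS_B = 30−12 = 18
LF_A = LS_C = 8; LS_A = 8−8 = 0
Slack_E = LS_E − ES_E = 30 − 17 = 13

13 hours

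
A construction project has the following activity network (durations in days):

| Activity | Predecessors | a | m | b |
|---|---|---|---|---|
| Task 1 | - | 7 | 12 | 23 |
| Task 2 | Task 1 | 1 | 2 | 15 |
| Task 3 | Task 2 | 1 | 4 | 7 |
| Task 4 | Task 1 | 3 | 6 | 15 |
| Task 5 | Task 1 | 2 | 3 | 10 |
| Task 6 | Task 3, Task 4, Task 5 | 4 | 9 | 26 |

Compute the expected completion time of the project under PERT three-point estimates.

te_Task 1 = (7 + 4·12 + 23)/6 = 78/6 = 13
te_Task 2 = (1 + 4·2 + 15)/6 = 24/6 = 4
te_Task 3 = (1 + 4·4 + 7)/6 = 24/6 = 4
te_Task 4 = (3 + 4·6 + 15)/6 = 42/6 = 7
te_Task 5 = (2 + 4·3 + 10)/6 = 24/6 = 4
te_Task 6 = (4 + 4·9 + 26)/6 = 66/6 = 11

Forward pass:
ES_Task 1 = 0; EF_Task 1 = 13
ES_Task 2 = 13; EF_Task 2 = 13+4 = 17
ES_Task 3 = 17; EF_Task 3 = 17+4 = 21
ES_Task 4 = 13; EF_Task 4 = 13+7 = 20
ES_Task 5 = 13; EF_Task 5 = 13+4 = 17
ES_Task 6 = max(EF_Task 3=21, EF_Task 4=20, EF_Task 5=17) = 21; EF_Task 6 = 21+11 = 32
Expected project duration μ = 32 days. Critical path: Task 1 → Task 2 → Task 3 → Task 6.

32 days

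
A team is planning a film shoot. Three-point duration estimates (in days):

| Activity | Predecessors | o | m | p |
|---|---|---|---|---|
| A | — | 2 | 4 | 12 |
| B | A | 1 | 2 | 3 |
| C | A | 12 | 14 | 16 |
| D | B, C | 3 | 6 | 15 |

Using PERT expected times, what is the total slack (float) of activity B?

12 days

te_A = (2 + 4·4 + 12)/6 = 30/6 = 5
te_B = (1 + 4·2 + 3)/6 = 12/6 = 2
te_C = (12 + 4·14 + 16)/6 = 84/6 = 14
te_D = (3 + 4·6 + 15)/6 = 42/6 = 7

Forward pass:
ES_A = 0; EF_A = 5
ES_B = 5; EF_B = 5+2 = 7
ES_C = 5; EF_C = 5+14 = 19
ES_D = max(EF_B=7, EF_C=19) = 19; EF_D = 19+7 = 26
Expected project duration μ = 26 days. Critical path: A → C → D.

Backward pass:
LF_D = 26; LS_D = 26−7 = 19
LF_C = LS_D = 19; LS_C = 19−14 = 5
LF_B = LS_D = 19; LS_B = 19−2 = 17
LF_A = min(LS_B=17, LS_C=5) = 5; LS_A = 5−5 = 0
Slack_B = LS_B − ES_B = 17 − 5 = 12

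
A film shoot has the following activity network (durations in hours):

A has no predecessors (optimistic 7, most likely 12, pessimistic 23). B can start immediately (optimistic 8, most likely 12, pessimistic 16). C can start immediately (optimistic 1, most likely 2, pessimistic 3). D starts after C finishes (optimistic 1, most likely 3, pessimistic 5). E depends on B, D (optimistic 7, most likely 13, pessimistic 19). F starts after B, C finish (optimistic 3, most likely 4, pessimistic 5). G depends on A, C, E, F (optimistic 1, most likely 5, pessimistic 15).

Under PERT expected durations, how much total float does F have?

9 hours

te_A = (7 + 4·12 + 23)/6 = 78/6 = 13
te_B = (8 + 4·12 + 16)/6 = 72/6 = 12
te_C = (1 + 4·2 + 3)/6 = 12/6 = 2
te_D = (1 + 4·3 + 5)/6 = 18/6 = 3
te_E = (7 + 4·13 + 19)/6 = 78/6 = 13
te_F = (3 + 4·4 + 5)/6 = 24/6 = 4
te_G = (1 + 4·5 + 15)/6 = 36/6 = 6

Forward pass:
ES_A = 0; EF_A = 13
ES_B = 0; EF_B = 12
ES_C = 0; EF_C = 2
ES_D = 2; EF_D = 2+3 = 5
ES_E = max(EF_B=12, EF_D=5) = 12; EF_E = 12+13 = 25
ES_F = max(EF_B=12, EF_C=2) = 12; EF_F = 12+4 = 16
ES_G = max(EF_A=13, EF_C=2, EF_E=25, EF_F=16) = 25; EF_G = 25+6 = 31
Expected project duration μ = 31 hours. Critical path: B → E → G.

Backward pass:
LF_G = 31; LS_G = 31−6 = 25
LF_F = LS_G = 25; LS_F = 25−4 = 21
LF_E = LS_G = 25; LS_E = 25−13 = 12
LF_D = LS_E = 12; LS_D = 12−3 = 9
LF_C = min(LS_D=9, LS_F=21, LS_G=25) = 9; LS_C = 9−2 = 7
LF_B = min(LS_E=12, LS_F=21) = 12; LS_B = 12−12 = 0
LF_A = LS_G = 25; LS_A = 25−13 = 12
Slack_F = LS_F − ES_F = 21 − 12 = 9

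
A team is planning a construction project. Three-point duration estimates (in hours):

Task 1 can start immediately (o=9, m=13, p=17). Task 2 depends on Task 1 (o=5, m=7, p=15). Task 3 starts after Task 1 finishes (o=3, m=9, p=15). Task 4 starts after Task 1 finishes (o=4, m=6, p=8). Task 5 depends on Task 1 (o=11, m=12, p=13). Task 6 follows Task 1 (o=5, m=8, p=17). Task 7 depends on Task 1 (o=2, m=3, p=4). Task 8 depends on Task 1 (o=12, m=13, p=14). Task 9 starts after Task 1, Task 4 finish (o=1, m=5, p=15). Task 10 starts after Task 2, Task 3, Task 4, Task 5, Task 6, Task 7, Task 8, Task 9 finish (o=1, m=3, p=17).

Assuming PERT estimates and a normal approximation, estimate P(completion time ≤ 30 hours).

0.369

te_Task 1 = (9 + 4·13 + 17)/6 = 78/6 = 13; σ²_Task 1 = ((17−9)/6)² = 1.778
te_Task 2 = (5 + 4·7 + 15)/6 = 48/6 = 8; σ²_Task 2 = ((15−5)/6)² = 2.778
te_Task 3 = (3 + 4·9 + 15)/6 = 54/6 = 9; σ²_Task 3 = ((15−3)/6)² = 4.000
te_Task 4 = (4 + 4·6 + 8)/6 = 36/6 = 6; σ²_Task 4 = ((8−4)/6)² = 0.444
te_Task 5 = (11 + 4·12 + 13)/6 = 72/6 = 12; σ²_Task 5 = ((13−11)/6)² = 0.111
te_Task 6 = (5 + 4·8 + 17)/6 = 54/6 = 9; σ²_Task 6 = ((17−5)/6)² = 4.000
te_Task 7 = (2 + 4·3 + 4)/6 = 18/6 = 3; σ²_Task 7 = ((4−2)/6)² = 0.111
te_Task 8 = (12 + 4·13 + 14)/6 = 78/6 = 13; σ²_Task 8 = ((14−12)/6)² = 0.111
te_Task 9 = (1 + 4·5 + 15)/6 = 36/6 = 6; σ²_Task 9 = ((15−1)/6)² = 5.444
te_Task 10 = (1 + 4·3 + 17)/6 = 30/6 = 5; σ²_Task 10 = ((17−1)/6)² = 7.111

Forward pass:
ES_Task 1 = 0; EF_Task 1 = 13
ES_Task 2 = 13; EF_Task 2 = 13+8 = 21
ES_Task 3 = 13; EF_Task 3 = 13+9 = 22
ES_Task 4 = 13; EF_Task 4 = 13+6 = 19
ES_Task 5 = 13; EF_Task 5 = 13+12 = 25
ES_Task 6 = 13; EF_Task 6 = 13+9 = 22
ES_Task 7 = 13; EF_Task 7 = 13+3 = 16
ES_Task 8 = 13; EF_Task 8 = 13+13 = 26
ES_Task 9 = max(EF_Task 1=13, EF_Task 4=19) = 19; EF_Task 9 = 19+6 = 25
ES_Task 10 = max(EF_Task 2=21, EF_Task 3=22, EF_Task 4=19, EF_Task 5=25, EF_Task 6=22, EF_Task 7=16, EF_Task 8=26, EF_Task 9=25) = 26; EF_Task 10 = 26+5 = 31
Expected project duration μ = 31 hours. Critical path: Task 1 → Task 8 → Task 10.

Variance along critical path = 1.778 + 0.111 + 7.111 = 9.000; σ = √9.000 = 3.000 hours.
Z = (30 − 31) / 3.000 = -0.333
P(T ≤ 30) = Φ(-0.333) ≈ 0.369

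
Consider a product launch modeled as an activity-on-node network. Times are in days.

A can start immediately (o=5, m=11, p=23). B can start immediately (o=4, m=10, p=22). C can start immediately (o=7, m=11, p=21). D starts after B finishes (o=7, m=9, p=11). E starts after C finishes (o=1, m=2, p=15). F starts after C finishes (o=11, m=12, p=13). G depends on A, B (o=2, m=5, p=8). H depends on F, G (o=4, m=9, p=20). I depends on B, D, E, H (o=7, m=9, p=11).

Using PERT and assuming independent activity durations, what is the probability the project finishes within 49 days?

te_A = (5 + 4·11 + 23)/6 = 72/6 = 12; σ²_A = ((23−5)/6)² = 9.000
te_B = (4 + 4·10 + 22)/6 = 66/6 = 11; σ²_B = ((22−4)/6)² = 9.000
te_C = (7 + 4·11 + 21)/6 = 72/6 = 12; σ²_C = ((21−7)/6)² = 5.444
te_D = (7 + 4·9 + 11)/6 = 54/6 = 9; σ²_D = ((11−7)/6)² = 0.444
te_E = (1 + 4·2 + 15)/6 = 24/6 = 4; σ²_E = ((15−1)/6)² = 5.444
te_F = (11 + 4·12 + 13)/6 = 72/6 = 12; σ²_F = ((13−11)/6)² = 0.111
te_G = (2 + 4·5 + 8)/6 = 30/6 = 5; σ²_G = ((8−2)/6)² = 1.000
te_H = (4 + 4·9 + 20)/6 = 60/6 = 10; σ²_H = ((20−4)/6)² = 7.111
te_I = (7 + 4·9 + 11)/6 = 54/6 = 9; σ²_I = ((11−7)/6)² = 0.444

Forward pass:
ES_A = 0; EF_A = 12
ES_B = 0; EF_B = 11
ES_C = 0; EF_C = 12
ES_D = 11; EF_D = 11+9 = 20
ES_E = 12; EF_E = 12+4 = 16
ES_F = 12; EF_F = 12+12 = 24
ES_G = max(EF_A=12, EF_B=11) = 12; EF_G = 12+5 = 17
ES_H = max(EF_F=24, EF_G=17) = 24; EF_H = 24+10 = 34
ES_I = max(EF_B=11, EF_D=20, EF_E=16, EF_H=34) = 34; EF_I = 34+9 = 43
Expected project duration μ = 43 days. Critical path: C → F → H → I.

Variance along critical path = 5.444 + 0.111 + 7.111 + 0.444 = 13.111; σ = √13.111 = 3.621 days.
Z = (49 − 43) / 3.621 = 1.657
P(T ≤ 49) = Φ(1.657) ≈ 0.951

0.951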